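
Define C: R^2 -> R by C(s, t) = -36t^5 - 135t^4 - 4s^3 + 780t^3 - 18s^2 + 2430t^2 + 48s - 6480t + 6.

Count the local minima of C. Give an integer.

C separates as a function of s plus a function of t, so ∇C=0 decouples.
∂C/∂s = -12(s - 1)(s + 4) = 0 at s ∈ {-4, 1}; ∂C/∂t = -180(t - 3)(t - 1)(t + 3)(t + 4) = 0 at t ∈ {-4, -3, 1, 3}.
The Hessian is diagonal: diag(C_ss, C_tt). Second derivatives: C_ss(-4)=60, C_ss(1)=-60; C_tt(-4)=6300, C_tt(-3)=-4320, C_tt(1)=7200, C_tt(3)=-15120.
Local minima occur where both diagonal entries positive: (-4, -4), (-4, 1). Count: 2.

2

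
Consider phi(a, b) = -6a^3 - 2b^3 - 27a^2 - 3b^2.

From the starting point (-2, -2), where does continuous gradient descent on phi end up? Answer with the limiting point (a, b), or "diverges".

phi is separable, so gradient descent decouples: a follows -∂phi/∂a, b follows -∂phi/∂b.
∂phi/∂a = -18a(a + 3); at a=-2 this is 36, so a decreases.
∂phi/∂b = -6b(b + 1); at b=-2 this is -12, so b increases.
a converges to its nearest critical value -3 (a local min of the a-part); b converges to -1. The iterate converges to (-3, -1).

(-3, -1)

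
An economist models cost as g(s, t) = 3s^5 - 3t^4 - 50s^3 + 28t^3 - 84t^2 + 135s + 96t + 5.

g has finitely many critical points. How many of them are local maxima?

g separates as a function of s plus a function of t, so ∇g=0 decouples.
∂g/∂s = 15(s - 3)(s - 1)(s + 1)(s + 3) = 0 at s ∈ {-3, -1, 1, 3}; ∂g/∂t = -12(t - 4)(t - 2)(t - 1) = 0 at t ∈ {1, 2, 4}.
The Hessian is diagonal: diag(g_ss, g_tt). Second derivatives: g_ss(-3)=-720, g_ss(-1)=240, g_ss(1)=-240, g_ss(3)=720; g_tt(1)=-36, g_tt(2)=24, g_tt(4)=-72.
Local maxima occur where both diagonal entries negative: (-3, 1), (-3, 4), (1, 1), (1, 4). Count: 4.

4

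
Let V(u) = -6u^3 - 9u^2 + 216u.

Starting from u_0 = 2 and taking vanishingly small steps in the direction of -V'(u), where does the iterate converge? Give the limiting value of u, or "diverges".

V'(u) = -18(u - 3)(u + 4), so V'(2) = 108.
Gradient descent moves in the -V' direction, i.e. u is decreasing.
The nearest critical point in that direction is u = -4, where V'' = 126 > 0 (a local minimum). The iterate converges there.

-4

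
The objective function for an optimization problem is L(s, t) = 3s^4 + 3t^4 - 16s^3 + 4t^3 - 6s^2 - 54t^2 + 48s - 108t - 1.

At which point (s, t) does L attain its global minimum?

(4, 3)

L(s,t) separates as P(s) + Q(t) − 1, so its minimum is min P + min Q − 1.
P'(s) = 12(s - 4)(s - 1)(s + 1) vanishes at s ∈ {-1, 1, 4}; Q'(t) = 12(t - 3)(t + 1)(t + 3) vanishes at t ∈ {-3, -1, 3}.
Local minima of P (where P''>0): P(-1)=-35, P(4)=-160. Local minima of Q: Q(-3)=-27, Q(3)=-459.
So the global minimum of L is P(4) + Q(3) − 1 = -160 − 459 − 1 = -620, attained at (4, 3).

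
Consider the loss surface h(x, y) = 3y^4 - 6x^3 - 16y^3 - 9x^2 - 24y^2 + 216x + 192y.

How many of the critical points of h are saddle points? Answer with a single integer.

h separates as a function of x plus a function of y, so ∇h=0 decouples.
∂h/∂x = -18(x - 3)(x + 4) = 0 at x ∈ {-4, 3}; ∂h/∂y = 12(y - 4)(y - 2)(y + 2) = 0 at y ∈ {-2, 2, 4}.
The Hessian is diagonal: diag(h_xx, h_yy). Second derivatives: h_xx(-4)=126, h_xx(3)=-126; h_yy(-2)=288, h_yy(2)=-96, h_yy(4)=144.
Saddle points occur where the two diagonal entries have opposite signs: (-4, 2), (3, -2), (3, 4). Count: 3.

3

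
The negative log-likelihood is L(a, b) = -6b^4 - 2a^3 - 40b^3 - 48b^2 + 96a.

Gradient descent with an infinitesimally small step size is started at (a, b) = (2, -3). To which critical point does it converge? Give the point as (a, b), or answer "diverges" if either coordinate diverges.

L is separable, so gradient descent decouples: a follows -∂L/∂a, b follows -∂L/∂b.
∂L/∂a = -6(a - 4)(a + 4); at a=2 this is 72, so a decreases.
∂L/∂b = -24b(b + 1)(b + 4); at b=-3 this is -144, so b increases.
a converges to its nearest critical value -4 (a local min of the a-part); b converges to -1. The iterate converges to (-4, -1).

(-4, -1)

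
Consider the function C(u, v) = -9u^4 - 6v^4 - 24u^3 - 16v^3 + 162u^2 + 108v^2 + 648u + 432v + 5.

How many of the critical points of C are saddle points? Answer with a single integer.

C separates as a function of u plus a function of v, so ∇C=0 decouples.
∂C/∂u = -36(u - 3)(u + 2)(u + 3) = 0 at u ∈ {-3, -2, 3}; ∂C/∂v = -24(v - 3)(v + 2)(v + 3) = 0 at v ∈ {-3, -2, 3}.
The Hessian is diagonal: diag(C_uu, C_vv). Second derivatives: C_uu(-3)=-216, C_uu(-2)=180, C_uu(3)=-1080; C_vv(-3)=-144, C_vv(-2)=120, C_vv(3)=-720.
Saddle points occur where the two diagonal entries have opposite signs: (-3, -2), (-2, -3), (-2, 3), (3, -2). Count: 4.

4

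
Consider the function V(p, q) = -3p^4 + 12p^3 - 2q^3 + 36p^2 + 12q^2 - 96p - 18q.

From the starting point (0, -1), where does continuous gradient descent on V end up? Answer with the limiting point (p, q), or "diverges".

(1, 1)

V is separable, so gradient descent decouples: p follows -∂V/∂p, q follows -∂V/∂q.
∂V/∂p = -12(p - 4)(p - 1)(p + 2); at p=0 this is -96, so p increases.
∂V/∂q = -6(q - 3)(q - 1); at q=-1 this is -48, so q increases.
p converges to its nearest critical value 1 (a local min of the p-part); q converges to 1. The iterate converges to (1, 1).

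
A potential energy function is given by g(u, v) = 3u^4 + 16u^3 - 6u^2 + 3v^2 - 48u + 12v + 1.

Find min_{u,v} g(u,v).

g(u,v) separates as P(u) + Q(v) + 1, so its minimum is min P + min Q + 1.
P'(u) = 12(u - 1)(u + 1)(u + 4) vanishes at u ∈ {-4, -1, 1}; Q'(v) = 6v + 12 vanishes at v ∈ {-2}.
Local minima of P (where P''>0): P(-4)=-160, P(1)=-35. Local minima of Q: Q(-2)=-12.
So the global minimum of g is P(-4) + Q(-2) + 1 = -160 − 12 + 1 = -171, attained at (-4, -2).

-171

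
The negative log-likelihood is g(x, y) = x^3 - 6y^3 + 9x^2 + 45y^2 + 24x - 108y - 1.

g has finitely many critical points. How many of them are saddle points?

g separates as a function of x plus a function of y, so ∇g=0 decouples.
∂g/∂x = 3(x + 2)(x + 4) = 0 at x ∈ {-4, -2}; ∂g/∂y = -18(y - 3)(y - 2) = 0 at y ∈ {2, 3}.
The Hessian is diagonal: diag(g_xx, g_yy). Second derivatives: g_xx(-4)=-6, g_xx(-2)=6; g_yy(2)=18, g_yy(3)=-18.
Saddle points occur where the two diagonal entries have opposite signs: (-4, 2), (-2, 3). Count: 2.

2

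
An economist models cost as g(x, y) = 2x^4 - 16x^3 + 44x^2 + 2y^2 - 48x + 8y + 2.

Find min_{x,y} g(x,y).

g(x,y) separates as P(x) + Q(y) + 2, so its minimum is min P + min Q + 2.
P'(x) = 8(x - 3)(x - 2)(x - 1) vanishes at x ∈ {1, 2, 3}; Q'(y) = 4y + 8 vanishes at y ∈ {-2}.
Local minima of P (where P''>0): P(1)=-18, P(3)=-18. Local minima of Q: Q(-2)=-8.
So the global minimum of g is P(1) + Q(-2) + 2 = -18 − 8 + 2 = -24, attained at (1, -2).

-24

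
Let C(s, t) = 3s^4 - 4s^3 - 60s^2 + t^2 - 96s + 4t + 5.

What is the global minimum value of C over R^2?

-831

C(s,t) separates as P(s) + Q(t) + 5, so its minimum is min P + min Q + 5.
P'(s) = 12(s - 4)(s + 1)(s + 2) vanishes at s ∈ {-2, -1, 4}; Q'(t) = 2(t + 2) vanishes at t ∈ {-2}.
Local minima of P (where P''>0): P(-2)=32, P(4)=-832. Local minima of Q: Q(-2)=-4.
So the global minimum of C is P(4) + Q(-2) + 5 = -832 − 4 + 5 = -831, attained at (4, -2).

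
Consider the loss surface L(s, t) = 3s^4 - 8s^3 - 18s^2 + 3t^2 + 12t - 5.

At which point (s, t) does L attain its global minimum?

L(s,t) separates as P(s) + Q(t) − 5, so its minimum is min P + min Q − 5.
P'(s) = 12s(s - 3)(s + 1) vanishes at s ∈ {-1, 0, 3}; Q'(t) = 6(t + 2) vanishes at t ∈ {-2}.
Local minima of P (where P''>0): P(-1)=-7, P(3)=-135. Local minima of Q: Q(-2)=-12.
So the global minimum of L is P(3) + Q(-2) − 5 = -135 − 12 − 5 = -152, attained at (3, -2).

(3, -2)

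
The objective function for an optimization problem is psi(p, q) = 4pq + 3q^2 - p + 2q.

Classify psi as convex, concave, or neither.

psi is quadratic, so its Hessian is the constant matrix H = [[0, 4], [4, 6]].
det(H) = -16, tr(H) = 6.
det(H) < 0, so H is indefinite: neither convex nor concave.

neither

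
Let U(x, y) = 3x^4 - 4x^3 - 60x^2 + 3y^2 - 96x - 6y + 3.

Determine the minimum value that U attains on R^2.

U(x,y) separates as P(x) + Q(y) + 3, so its minimum is min P + min Q + 3.
P'(x) = 12(x - 4)(x + 1)(x + 2) vanishes at x ∈ {-2, -1, 4}; Q'(y) = 6y - 6 vanishes at y ∈ {1}.
Local minima of P (where P''>0): P(-2)=32, P(4)=-832. Local minima of Q: Q(1)=-3.
So the global minimum of U is P(4) + Q(1) + 3 = -832 − 3 + 3 = -832, attained at (4, 1).

-832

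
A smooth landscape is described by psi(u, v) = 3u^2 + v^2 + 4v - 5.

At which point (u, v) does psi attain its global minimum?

psi(u,v) separates as P(u) + Q(v) − 5, so its minimum is min P + min Q − 5.
P'(u) = 6u vanishes at u ∈ {0}; Q'(v) = 2v + 4 vanishes at v ∈ {-2}.
Local minima of P (where P''>0): P(0)=0. Local minima of Q: Q(-2)=-4.
So the global minimum of psi is P(0) + Q(-2) − 5 = 0 − 4 − 5 = -9, attained at (0, -2).

(0, -2)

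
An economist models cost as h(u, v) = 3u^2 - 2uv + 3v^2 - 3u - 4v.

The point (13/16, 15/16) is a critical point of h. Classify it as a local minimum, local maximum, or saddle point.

The Hessian of h is constant: H = [[6, -2], [-2, 6]].
det(H) = 6·6 − (-2)² = 32.
det(H) > 0 and tr(H) = 12 > 0, so H is positive definite and the point is a local minimum.

local minimum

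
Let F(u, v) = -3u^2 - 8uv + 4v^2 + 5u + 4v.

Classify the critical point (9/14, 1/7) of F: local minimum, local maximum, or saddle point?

The Hessian of F is constant: H = [[-6, -8], [-8, 8]].
det(H) = (-6)·8 − (-8)² = -112.
Since det(H) < 0, H is indefinite and the critical point is a saddle point.

saddle point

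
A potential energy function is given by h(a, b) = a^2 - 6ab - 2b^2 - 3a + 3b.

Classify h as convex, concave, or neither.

neither

h is quadratic, so its Hessian is the constant matrix H = [[2, -6], [-6, -4]].
det(H) = -44, tr(H) = -2.
det(H) < 0, so H is indefinite: neither convex nor concave.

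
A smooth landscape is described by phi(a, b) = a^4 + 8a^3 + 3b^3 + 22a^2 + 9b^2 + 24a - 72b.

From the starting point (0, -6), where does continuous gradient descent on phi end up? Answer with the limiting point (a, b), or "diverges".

diverges

phi is separable, so gradient descent decouples: a follows -∂phi/∂a, b follows -∂phi/∂b.
∂phi/∂a = 4(a + 1)(a + 2)(a + 3); at a=0 this is 24, so a decreases.
∂phi/∂b = 9(b - 2)(b + 4); at b=-6 this is 144, so b decreases.
The b-coordinate has no critical point in that direction and runs off to infinity.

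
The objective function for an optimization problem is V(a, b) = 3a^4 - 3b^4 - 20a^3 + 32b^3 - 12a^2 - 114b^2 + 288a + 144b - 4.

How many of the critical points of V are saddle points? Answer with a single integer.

5

V separates as a function of a plus a function of b, so ∇V=0 decouples.
∂V/∂a = 12(a - 4)(a - 3)(a + 2) = 0 at a ∈ {-2, 3, 4}; ∂V/∂b = -12(b - 4)(b - 3)(b - 1) = 0 at b ∈ {1, 3, 4}.
The Hessian is diagonal: diag(V_aa, V_bb). Second derivatives: V_aa(-2)=360, V_aa(3)=-60, V_aa(4)=72; V_bb(1)=-72, V_bb(3)=24, V_bb(4)=-36.
Saddle points occur where the two diagonal entries have opposite signs: (-2, 1), (-2, 4), (3, 3), (4, 1), (4, 4). Count: 5.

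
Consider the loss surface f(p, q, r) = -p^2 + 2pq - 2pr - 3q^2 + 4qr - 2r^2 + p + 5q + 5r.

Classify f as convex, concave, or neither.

f is quadratic, so its Hessian is the constant matrix H = [[-2, 2, -2], [2, -6, 4], [-2, 4, -4]].
Leading principal minors: -2, 8, -8.
Signs alternate −, +, − ⇒ H ≺ 0 ⇒ concave.

concave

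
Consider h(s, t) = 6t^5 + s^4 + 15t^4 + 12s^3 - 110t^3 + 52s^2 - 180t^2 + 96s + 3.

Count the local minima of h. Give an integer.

h separates as a function of s plus a function of t, so ∇h=0 decouples.
∂h/∂s = 4(s + 2)(s + 3)(s + 4) = 0 at s ∈ {-4, -3, -2}; ∂h/∂t = 30t(t - 3)(t + 1)(t + 4) = 0 at t ∈ {-4, -1, 0, 3}.
The Hessian is diagonal: diag(h_ss, h_tt). Second derivatives: h_ss(-4)=8, h_ss(-3)=-4, h_ss(-2)=8; h_tt(-4)=-2520, h_tt(-1)=360, h_tt(0)=-360, h_tt(3)=2520.
Local minima occur where both diagonal entries positive: (-4, -1), (-4, 3), (-2, -1), (-2, 3). Count: 4.

4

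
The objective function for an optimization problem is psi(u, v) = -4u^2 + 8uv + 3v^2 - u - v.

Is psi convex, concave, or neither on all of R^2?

psi is quadratic, so its Hessian is the constant matrix H = [[-8, 8], [8, 6]].
det(H) = -112, tr(H) = -2.
det(H) < 0, so H is indefinite: neither convex nor concave.

neither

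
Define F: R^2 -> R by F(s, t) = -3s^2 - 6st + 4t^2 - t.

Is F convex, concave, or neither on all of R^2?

neither

F is quadratic, so its Hessian is the constant matrix H = [[-6, -6], [-6, 8]].
det(H) = -84, tr(H) = 2.
det(H) < 0, so H is indefinite: neither convex nor concave.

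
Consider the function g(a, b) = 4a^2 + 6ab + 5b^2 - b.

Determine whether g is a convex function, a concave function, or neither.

convex

g is quadratic, so its Hessian is the constant matrix H = [[8, 6], [6, 10]].
det(H) = 44, tr(H) = 18.
det(H) > 0 and tr(H) > 0, so H is positive definite everywhere: convex.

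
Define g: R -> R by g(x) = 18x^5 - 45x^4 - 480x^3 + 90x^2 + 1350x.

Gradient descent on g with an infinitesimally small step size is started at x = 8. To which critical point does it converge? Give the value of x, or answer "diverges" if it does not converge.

g'(x) = 90(x - 5)(x - 1)(x + 1)(x + 3), so g'(8) = 187110.
Gradient descent moves in the -g' direction, i.e. x is decreasing.
The nearest critical point in that direction is x = 5, where g'' = 17280 > 0 (a local minimum). The iterate converges there.

5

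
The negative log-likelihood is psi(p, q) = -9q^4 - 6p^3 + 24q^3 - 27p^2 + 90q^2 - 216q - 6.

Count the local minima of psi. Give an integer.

1

psi separates as a function of p plus a function of q, so ∇psi=0 decouples.
∂psi/∂p = -18p(p + 3) = 0 at p ∈ {-3, 0}; ∂psi/∂q = -36(q - 3)(q - 1)(q + 2) = 0 at q ∈ {-2, 1, 3}.
The Hessian is diagonal: diag(psi_pp, psi_qq). Second derivatives: psi_pp(-3)=54, psi_pp(0)=-54; psi_qq(-2)=-540, psi_qq(1)=216, psi_qq(3)=-360.
Local minima occur where both diagonal entries positive: (-3, 1). Count: 1.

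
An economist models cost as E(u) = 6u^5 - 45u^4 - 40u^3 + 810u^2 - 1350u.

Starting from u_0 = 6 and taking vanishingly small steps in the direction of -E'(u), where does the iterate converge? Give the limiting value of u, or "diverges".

5

E'(u) = 30(u - 5)(u - 3)(u - 1)(u + 3), so E'(6) = 4050.
Gradient descent moves in the -E' direction, i.e. u is decreasing.
The nearest critical point in that direction is u = 5, where E'' = 1920 > 0 (a local minimum). The iterate converges there.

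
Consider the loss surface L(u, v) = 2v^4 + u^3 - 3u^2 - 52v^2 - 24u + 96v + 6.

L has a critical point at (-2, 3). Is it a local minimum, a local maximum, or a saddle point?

saddle point

The mixed partial ∂²L/∂u∂v is 0, so the Hessian at any point is diag(L_uu, L_vv) = diag(6(u - 1), 8(3v^2 - 13)).
At (-2, 3): H = diag(-18, 112).
The eigenvalues have opposite signs, so H is indefinite: a saddle point.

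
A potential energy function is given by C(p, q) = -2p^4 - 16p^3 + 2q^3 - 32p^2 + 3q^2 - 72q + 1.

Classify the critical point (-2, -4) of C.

The mixed partial ∂²C/∂p∂q is 0, so the Hessian at any point is diag(C_pp, C_qq) = diag(-8(3p^2 + 12p + 8), 6(2q + 1)).
At (-2, -4): H = diag(32, -42).
The eigenvalues have opposite signs, so H is indefinite: a saddle point.

saddle point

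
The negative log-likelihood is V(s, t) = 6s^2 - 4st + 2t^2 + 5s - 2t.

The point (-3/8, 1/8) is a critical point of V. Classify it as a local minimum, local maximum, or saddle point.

local minimum

The Hessian of V is constant: H = [[12, -4], [-4, 4]].
det(H) = 12·4 − (-4)² = 32.
det(H) > 0 and tr(H) = 16 > 0, so H is positive definite and the point is a local minimum.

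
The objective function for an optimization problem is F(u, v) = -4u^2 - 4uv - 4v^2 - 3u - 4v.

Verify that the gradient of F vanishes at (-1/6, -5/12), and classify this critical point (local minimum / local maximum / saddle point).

∇F = (-8u - 4v - 3, -4u - 8v - 4); substituting (-1/6, -5/12) gives ∇F = (0, 0), so (-1/6, -5/12) is indeed a critical point.
The Hessian of F is constant: H = [[-8, -4], [-4, -8]].
det(H) = (-8)·(-8) − (-4)² = 48.
det(H) > 0 and tr(H) = -16 < 0, so H is negative definite and the point is a local maximum.

local maximum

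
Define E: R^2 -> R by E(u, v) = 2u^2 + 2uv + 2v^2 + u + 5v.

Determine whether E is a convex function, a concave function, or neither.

E is quadratic, so its Hessian is the constant matrix H = [[4, 2], [2, 4]].
det(H) = 12, tr(H) = 8.
det(H) > 0 and tr(H) > 0, so H is positive definite everywhere: convex.

convex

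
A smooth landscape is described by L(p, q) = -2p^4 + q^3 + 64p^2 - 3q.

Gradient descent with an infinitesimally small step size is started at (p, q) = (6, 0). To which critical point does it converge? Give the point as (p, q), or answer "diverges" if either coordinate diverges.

L is separable, so gradient descent decouples: p follows -∂L/∂p, q follows -∂L/∂q.
∂L/∂p = -8p(p - 4)(p + 4); at p=6 this is -960, so p increases.
∂L/∂q = 3(q - 1)(q + 1); at q=0 this is -3, so q increases.
The p-coordinate has no critical point in that direction and runs off to infinity.

diverges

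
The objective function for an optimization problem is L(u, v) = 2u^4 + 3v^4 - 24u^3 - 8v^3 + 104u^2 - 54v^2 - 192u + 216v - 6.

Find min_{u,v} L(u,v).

L(u,v) separates as P(u) + Q(v) − 6, so its minimum is min P + min Q − 6.
P'(u) = 8(u - 4)(u - 3)(u - 2) vanishes at u ∈ {2, 3, 4}; Q'(v) = 12(v - 3)(v - 2)(v + 3) vanishes at v ∈ {-3, 2, 3}.
Local minima of P (where P''>0): P(2)=-128, P(4)=-128. Local minima of Q: Q(-3)=-675, Q(3)=189.
So the global minimum of L is P(2) + Q(-3) − 6 = -128 − 675 − 6 = -809, attained at (2, -3).

-809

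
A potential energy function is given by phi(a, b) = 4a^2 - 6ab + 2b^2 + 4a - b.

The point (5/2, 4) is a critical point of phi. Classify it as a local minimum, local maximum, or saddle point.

saddle point

The Hessian of phi is constant: H = [[8, -6], [-6, 4]].
det(H) = 8·4 − (-6)² = -4.
Since det(H) < 0, H is indefinite and the critical point is a saddle point.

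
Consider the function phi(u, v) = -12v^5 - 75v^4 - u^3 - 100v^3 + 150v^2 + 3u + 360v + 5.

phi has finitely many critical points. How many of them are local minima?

2

phi separates as a function of u plus a function of v, so ∇phi=0 decouples.
∂phi/∂u = -3(u - 1)(u + 1) = 0 at u ∈ {-1, 1}; ∂phi/∂v = -60(v - 1)(v + 1)(v + 2)(v + 3) = 0 at v ∈ {-3, -2, -1, 1}.
The Hessian is diagonal: diag(phi_uu, phi_vv). Second derivatives: phi_uu(-1)=6, phi_uu(1)=-6; phi_vv(-3)=480, phi_vv(-2)=-180, phi_vv(-1)=240, phi_vv(1)=-1440.
Local minima occur where both diagonal entries positive: (-1, -3), (-1, -1). Count: 2.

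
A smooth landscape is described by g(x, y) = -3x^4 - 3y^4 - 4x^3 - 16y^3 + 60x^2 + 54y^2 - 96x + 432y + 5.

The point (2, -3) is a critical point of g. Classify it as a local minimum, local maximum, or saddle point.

The mixed partial ∂²g/∂x∂y is 0, so the Hessian at any point is diag(g_xx, g_yy) = diag(12(-3x^2 - 2x + 10), 12(-3y^2 - 8y + 9)).
At (2, -3): H = diag(-72, 72).
The eigenvalues have opposite signs, so H is indefinite: a saddle point.

saddle point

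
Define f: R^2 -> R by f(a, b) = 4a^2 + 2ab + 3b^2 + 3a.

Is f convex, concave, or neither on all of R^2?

f is quadratic, so its Hessian is the constant matrix H = [[8, 2], [2, 6]].
det(H) = 44, tr(H) = 14.
det(H) > 0 and tr(H) > 0, so H is positive definite everywhere: convex.

convex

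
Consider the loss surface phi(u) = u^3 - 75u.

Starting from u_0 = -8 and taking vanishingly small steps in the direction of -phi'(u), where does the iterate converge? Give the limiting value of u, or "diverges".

phi'(u) = 3(u - 5)(u + 5), so phi'(-8) = 117.
Gradient descent moves in the -phi' direction, i.e. u is decreasing.
There is no critical point below u=-8, and phi' keeps the same sign, so the iterate runs off to −∞.

diverges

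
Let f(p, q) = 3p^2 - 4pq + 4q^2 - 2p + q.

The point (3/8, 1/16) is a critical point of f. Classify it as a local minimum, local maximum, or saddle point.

The Hessian of f is constant: H = [[6, -4], [-4, 8]].
det(H) = 6·8 − (-4)² = 32.
det(H) > 0 and tr(H) = 14 > 0, so H is positive definite and the point is a local minimum.

local minimum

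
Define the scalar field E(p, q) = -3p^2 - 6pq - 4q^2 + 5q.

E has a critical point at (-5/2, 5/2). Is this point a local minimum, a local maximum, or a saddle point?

local maximum

The Hessian of E is constant: H = [[-6, -6], [-6, -8]].
det(H) = (-6)·(-8) − (-6)² = 12.
det(H) > 0 and tr(H) = -14 < 0, so H is negative definite and the point is a local maximum.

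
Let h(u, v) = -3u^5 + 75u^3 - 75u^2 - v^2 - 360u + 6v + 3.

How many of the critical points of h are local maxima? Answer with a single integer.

h separates as a function of u plus a function of v, so ∇h=0 decouples.
∂h/∂u = -15(u - 3)(u - 2)(u + 1)(u + 4) = 0 at u ∈ {-4, -1, 2, 3}; ∂h/∂v = -2(v - 3) = 0 at v ∈ {3}.
The Hessian is diagonal: diag(h_uu, h_vv). Second derivatives: h_uu(-4)=1890, h_uu(-1)=-540, h_uu(2)=270, h_uu(3)=-420; h_vv(3)=-2.
Local maxima occur where both diagonal entries negative: (-1, 3), (3, 3). Count: 2.

2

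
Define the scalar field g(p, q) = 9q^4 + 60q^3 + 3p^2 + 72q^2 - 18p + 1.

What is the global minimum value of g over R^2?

-410

g(p,q) separates as A(p) + B(q) + 1, so its minimum is min A + min B + 1.
A'(p) = 6p - 18 vanishes at p ∈ {3}; B'(q) = 36q(q + 1)(q + 4) vanishes at q ∈ {-4, -1, 0}.
Local minima of A (where A''>0): A(3)=-27. Local minima of B: B(-4)=-384, B(0)=0.
So the global minimum of g is A(3) + B(-4) + 1 = -27 − 384 + 1 = -410, attained at (3, -4).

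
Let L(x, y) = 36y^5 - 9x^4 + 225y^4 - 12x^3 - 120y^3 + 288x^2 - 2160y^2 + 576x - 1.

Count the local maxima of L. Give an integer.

L separates as a function of x plus a function of y, so ∇L=0 decouples.
∂L/∂x = -36(x - 4)(x + 1)(x + 4) = 0 at x ∈ {-4, -1, 4}; ∂L/∂y = 180y(y - 2)(y + 3)(y + 4) = 0 at y ∈ {-4, -3, 0, 2}.
The Hessian is diagonal: diag(L_xx, L_yy). Second derivatives: L_xx(-4)=-864, L_xx(-1)=540, L_xx(4)=-1440; L_yy(-4)=-4320, L_yy(-3)=2700, L_yy(0)=-4320, L_yy(2)=10800.
Local maxima occur where both diagonal entries negative: (-4, -4), (-4, 0), (4, -4), (4, 0). Count: 4.

4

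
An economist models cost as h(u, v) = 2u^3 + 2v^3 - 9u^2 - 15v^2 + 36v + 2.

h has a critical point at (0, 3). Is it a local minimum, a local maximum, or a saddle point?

The mixed partial ∂²h/∂u∂v is 0, so the Hessian at any point is diag(h_uu, h_vv) = diag(6(2u - 3), 6(2v - 5)).
At (0, 3): H = diag(-18, 6).
The eigenvalues have opposite signs, so H is indefinite: a saddle point.

saddle point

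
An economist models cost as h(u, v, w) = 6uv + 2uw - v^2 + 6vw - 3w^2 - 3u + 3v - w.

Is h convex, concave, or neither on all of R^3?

neither

h is quadratic, so its Hessian is the constant matrix H = [[0, 6, 2], [6, -2, 6], [2, 6, -6]].
Leading principal minors: 0, -36, 368.
Neither pattern holds ⇒ H is indefinite ⇒ neither convex nor concave.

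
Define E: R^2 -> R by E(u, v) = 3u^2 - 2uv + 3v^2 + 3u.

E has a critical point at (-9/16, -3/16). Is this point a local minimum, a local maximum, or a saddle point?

The Hessian of E is constant: H = [[6, -2], [-2, 6]].
det(H) = 6·6 − (-2)² = 32.
det(H) > 0 and tr(H) = 12 > 0, so H is positive definite and the point is a local minimum.

local minimum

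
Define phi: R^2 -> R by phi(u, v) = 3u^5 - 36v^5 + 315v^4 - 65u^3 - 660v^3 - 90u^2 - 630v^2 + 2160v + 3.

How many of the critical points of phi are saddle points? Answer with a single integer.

phi separates as a function of u plus a function of v, so ∇phi=0 decouples.
∂phi/∂u = 15u(u - 4)(u + 1)(u + 3) = 0 at u ∈ {-3, -1, 0, 4}; ∂phi/∂v = -180(v - 4)(v - 3)(v - 1)(v + 1) = 0 at v ∈ {-1, 1, 3, 4}.
The Hessian is diagonal: diag(phi_uu, phi_vv). Second derivatives: phi_uu(-3)=-630, phi_uu(-1)=150, phi_uu(0)=-180, phi_uu(4)=2100; phi_vv(-1)=7200, phi_vv(1)=-2160, phi_vv(3)=1440, phi_vv(4)=-2700.
Saddle points occur where the two diagonal entries have opposite signs: (-3, -1), (-3, 3), (-1, 1), (-1, 4), (0, -1), (0, 3), (4, 1), (4, 4). Count: 8.

8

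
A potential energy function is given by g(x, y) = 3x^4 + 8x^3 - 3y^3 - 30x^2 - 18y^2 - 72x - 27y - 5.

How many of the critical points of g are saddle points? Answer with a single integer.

3

g separates as a function of x plus a function of y, so ∇g=0 decouples.
∂g/∂x = 12(x - 2)(x + 1)(x + 3) = 0 at x ∈ {-3, -1, 2}; ∂g/∂y = -9(y + 1)(y + 3) = 0 at y ∈ {-3, -1}.
The Hessian is diagonal: diag(g_xx, g_yy). Second derivatives: g_xx(-3)=120, g_xx(-1)=-72, g_xx(2)=180; g_yy(-3)=18, g_yy(-1)=-18.
Saddle points occur where the two diagonal entries have opposite signs: (-3, -1), (-1, -3), (2, -1). Count: 3.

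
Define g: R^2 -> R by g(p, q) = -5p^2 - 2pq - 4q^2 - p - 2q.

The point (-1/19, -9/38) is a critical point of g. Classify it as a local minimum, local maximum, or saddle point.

local maximum

The Hessian of g is constant: H = [[-10, -2], [-2, -8]].
det(H) = (-10)·(-8) − (-2)² = 76.
det(H) > 0 and tr(H) = -18 < 0, so H is negative definite and the point is a local maximum.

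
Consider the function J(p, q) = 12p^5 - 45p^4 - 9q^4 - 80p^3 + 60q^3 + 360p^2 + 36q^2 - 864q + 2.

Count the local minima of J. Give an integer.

J separates as a function of p plus a function of q, so ∇J=0 decouples.
∂J/∂p = 60p(p - 3)(p - 2)(p + 2) = 0 at p ∈ {-2, 0, 2, 3}; ∂J/∂q = -36(q - 4)(q - 3)(q + 2) = 0 at q ∈ {-2, 3, 4}.
The Hessian is diagonal: diag(J_pp, J_qq). Second derivatives: J_pp(-2)=-2400, J_pp(0)=720, J_pp(2)=-480, J_pp(3)=900; J_qq(-2)=-1080, J_qq(3)=180, J_qq(4)=-216.
Local minima occur where both diagonal entries positive: (0, 3), (3, 3). Count: 2.

2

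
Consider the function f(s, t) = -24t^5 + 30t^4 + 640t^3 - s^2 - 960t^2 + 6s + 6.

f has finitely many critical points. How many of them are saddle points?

2

f separates as a function of s plus a function of t, so ∇f=0 decouples.
∂f/∂s = -2(s - 3) = 0 at s ∈ {3}; ∂f/∂t = -120t(t - 4)(t - 1)(t + 4) = 0 at t ∈ {-4, 0, 1, 4}.
The Hessian is diagonal: diag(f_ss, f_tt). Second derivatives: f_ss(3)=-2; f_tt(-4)=19200, f_tt(0)=-1920, f_tt(1)=1800, f_tt(4)=-11520.
Saddle points occur where the two diagonal entries have opposite signs: (3, -4), (3, 1). Count: 2.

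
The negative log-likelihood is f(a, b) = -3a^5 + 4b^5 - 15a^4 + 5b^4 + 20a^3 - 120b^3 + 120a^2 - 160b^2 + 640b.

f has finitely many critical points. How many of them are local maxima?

f separates as a function of a plus a function of b, so ∇f=0 decouples.
∂f/∂a = -15a(a - 2)(a + 2)(a + 4) = 0 at a ∈ {-4, -2, 0, 2}; ∂f/∂b = 20(b - 4)(b - 1)(b + 2)(b + 4) = 0 at b ∈ {-4, -2, 1, 4}.
The Hessian is diagonal: diag(f_aa, f_bb). Second derivatives: f_aa(-4)=720, f_aa(-2)=-240, f_aa(0)=240, f_aa(2)=-720; f_bb(-4)=-1600, f_bb(-2)=720, f_bb(1)=-900, f_bb(4)=2880.
Local maxima occur where both diagonal entries negative: (-2, -4), (-2, 1), (2, -4), (2, 1). Count: 4.

4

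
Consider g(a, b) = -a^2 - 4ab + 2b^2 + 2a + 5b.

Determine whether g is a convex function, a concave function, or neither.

g is quadratic, so its Hessian is the constant matrix H = [[-2, -4], [-4, 4]].
det(H) = -24, tr(H) = 2.
det(H) < 0, so H is indefinite: neither convex nor concave.

neither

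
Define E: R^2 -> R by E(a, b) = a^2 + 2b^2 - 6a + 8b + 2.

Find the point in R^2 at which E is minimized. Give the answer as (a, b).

(3, -2)

E(a,b) separates as P(a) + Q(b) + 2, so its minimum is min P + min Q + 2.
P'(a) = 2a - 6 vanishes at a ∈ {3}; Q'(b) = 4b + 8 vanishes at b ∈ {-2}.
Local minima of P (where P''>0): P(3)=-9. Local minima of Q: Q(-2)=-8.
So the global minimum of E is P(3) + Q(-2) + 2 = -9 − 8 + 2 = -15, attained at (3, -2).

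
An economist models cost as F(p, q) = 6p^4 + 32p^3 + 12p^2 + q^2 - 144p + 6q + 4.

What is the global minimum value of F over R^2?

-99

F(p,q) separates as A(p) + B(q) + 4, so its minimum is min A + min B + 4.
A'(p) = 24(p - 1)(p + 2)(p + 3) vanishes at p ∈ {-3, -2, 1}; B'(q) = 2q + 6 vanishes at q ∈ {-3}.
Local minima of A (where A''>0): A(-3)=162, A(1)=-94. Local minima of B: B(-3)=-9.
So the global minimum of F is A(1) + B(-3) + 4 = -94 − 9 + 4 = -99, attained at (1, -3).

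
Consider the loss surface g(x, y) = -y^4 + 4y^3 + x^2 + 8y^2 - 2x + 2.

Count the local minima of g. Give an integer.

1

g separates as a function of x plus a function of y, so ∇g=0 decouples.
∂g/∂x = 2(x - 1) = 0 at x ∈ {1}; ∂g/∂y = -4y(y - 4)(y + 1) = 0 at y ∈ {-1, 0, 4}.
The Hessian is diagonal: diag(g_xx, g_yy). Second derivatives: g_xx(1)=2; g_yy(-1)=-20, g_yy(0)=16, g_yy(4)=-80.
Local minima occur where both diagonal entries positive: (1, 0). Count: 1.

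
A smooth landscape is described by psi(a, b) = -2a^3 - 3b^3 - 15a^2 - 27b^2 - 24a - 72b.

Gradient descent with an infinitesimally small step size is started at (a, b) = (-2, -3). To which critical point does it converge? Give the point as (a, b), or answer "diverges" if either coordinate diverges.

psi is separable, so gradient descent decouples: a follows -∂psi/∂a, b follows -∂psi/∂b.
∂psi/∂a = -6(a + 1)(a + 4); at a=-2 this is 12, so a decreases.
∂psi/∂b = -9(b + 2)(b + 4); at b=-3 this is 9, so b decreases.
a converges to its nearest critical value -4 (a local min of the a-part); b converges to -4. The iterate converges to (-4, -4).

(-4, -4)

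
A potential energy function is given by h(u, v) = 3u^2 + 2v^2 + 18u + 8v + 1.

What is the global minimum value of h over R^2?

-34

h(u,v) separates as P(u) + Q(v) + 1, so its minimum is min P + min Q + 1.
P'(u) = 6u + 18 vanishes at u ∈ {-3}; Q'(v) = 4v + 8 vanishes at v ∈ {-2}.
Local minima of P (where P''>0): P(-3)=-27. Local minima of Q: Q(-2)=-8.
So the global minimum of h is P(-3) + Q(-2) + 1 = -27 − 8 + 1 = -34, attained at (-3, -2).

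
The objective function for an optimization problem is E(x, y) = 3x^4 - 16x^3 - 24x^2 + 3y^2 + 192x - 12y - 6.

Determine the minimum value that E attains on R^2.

E(x,y) separates as P(x) + Q(y) − 6, so its minimum is min P + min Q − 6.
P'(x) = 12(x - 4)(x - 2)(x + 2) vanishes at x ∈ {-2, 2, 4}; Q'(y) = 6y - 12 vanishes at y ∈ {2}.
Local minima of P (where P''>0): P(-2)=-304, P(4)=128. Local minima of Q: Q(2)=-12.
So the global minimum of E is P(-2) + Q(2) − 6 = -304 − 12 − 6 = -322, attained at (-2, 2).

-322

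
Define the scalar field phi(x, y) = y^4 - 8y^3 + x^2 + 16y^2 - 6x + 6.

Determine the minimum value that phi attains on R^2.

-3

phi(x,y) separates as P(x) + Q(y) + 6, so its minimum is min P + min Q + 6.
P'(x) = 2x - 6 vanishes at x ∈ {3}; Q'(y) = 4y(y - 4)(y - 2) vanishes at y ∈ {0, 2, 4}.
Local minima of P (where P''>0): P(3)=-9. Local minima of Q: Q(0)=0, Q(4)=0.
So the global minimum of phi is P(3) + Q(0) + 6 = -9 + 0 + 6 = -3, attained at (3, 0).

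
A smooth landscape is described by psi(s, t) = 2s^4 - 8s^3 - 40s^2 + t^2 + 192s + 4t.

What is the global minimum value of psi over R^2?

-562

psi(s,t) separates as P(s) + Q(t), so its minimum is min P + min Q.
P'(s) = 8(s - 4)(s - 2)(s + 3) vanishes at s ∈ {-3, 2, 4}; Q'(t) = 2(t + 2) vanishes at t ∈ {-2}.
Local minima of P (where P''>0): P(-3)=-558, P(4)=128. Local minima of Q: Q(-2)=-4.
So the global minimum of psi is P(-3) + Q(-2) = -558 − 4 = -562, attained at (-3, -2).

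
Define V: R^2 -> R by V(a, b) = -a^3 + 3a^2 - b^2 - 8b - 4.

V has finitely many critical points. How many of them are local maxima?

V separates as a function of a plus a function of b, so ∇V=0 decouples.
∂V/∂a = -3a(a - 2) = 0 at a ∈ {0, 2}; ∂V/∂b = -2(b + 4) = 0 at b ∈ {-4}.
The Hessian is diagonal: diag(V_aa, V_bb). Second derivatives: V_aa(0)=6, V_aa(2)=-6; V_bb(-4)=-2.
Local maxima occur where both diagonal entries negative: (2, -4). Count: 1.

1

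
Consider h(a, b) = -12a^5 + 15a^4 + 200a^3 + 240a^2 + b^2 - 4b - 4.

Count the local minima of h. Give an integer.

h separates as a function of a plus a function of b, so ∇h=0 decouples.
∂h/∂a = -60a(a - 4)(a + 1)(a + 2) = 0 at a ∈ {-2, -1, 0, 4}; ∂h/∂b = 2(b - 2) = 0 at b ∈ {2}.
The Hessian is diagonal: diag(h_aa, h_bb). Second derivatives: h_aa(-2)=720, h_aa(-1)=-300, h_aa(0)=480, h_aa(4)=-7200; h_bb(2)=2.
Local minima occur where both diagonal entries positive: (-2, 2), (0, 2). Count: 2.

2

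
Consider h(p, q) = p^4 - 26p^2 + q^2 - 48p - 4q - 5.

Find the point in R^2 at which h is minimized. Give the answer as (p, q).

(4, 2)

h(p,q) separates as A(p) + B(q) − 5, so its minimum is min A + min B − 5.
A'(p) = 4(p - 4)(p + 1)(p + 3) vanishes at p ∈ {-3, -1, 4}; B'(q) = 2q - 4 vanishes at q ∈ {2}.
Local minima of A (where A''>0): A(-3)=-9, A(4)=-352. Local minima of B: B(2)=-4.
So the global minimum of h is A(4) + B(2) − 5 = -352 − 4 − 5 = -361, attained at (4, 2).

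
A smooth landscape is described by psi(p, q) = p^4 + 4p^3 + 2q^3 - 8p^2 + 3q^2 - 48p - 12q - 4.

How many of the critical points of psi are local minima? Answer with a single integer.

2

psi separates as a function of p plus a function of q, so ∇psi=0 decouples.
∂psi/∂p = 4(p - 2)(p + 2)(p + 3) = 0 at p ∈ {-3, -2, 2}; ∂psi/∂q = 6(q - 1)(q + 2) = 0 at q ∈ {-2, 1}.
The Hessian is diagonal: diag(psi_pp, psi_qq). Second derivatives: psi_pp(-3)=20, psi_pp(-2)=-16, psi_pp(2)=80; psi_qq(-2)=-18, psi_qq(1)=18.
Local minima occur where both diagonal entries positive: (-3, 1), (2, 1). Count: 2.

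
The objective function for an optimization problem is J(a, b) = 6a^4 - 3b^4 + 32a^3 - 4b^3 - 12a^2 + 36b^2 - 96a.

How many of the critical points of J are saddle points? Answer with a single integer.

5

J separates as a function of a plus a function of b, so ∇J=0 decouples.
∂J/∂a = 24(a - 1)(a + 1)(a + 4) = 0 at a ∈ {-4, -1, 1}; ∂J/∂b = -12b(b - 2)(b + 3) = 0 at b ∈ {-3, 0, 2}.
The Hessian is diagonal: diag(J_aa, J_bb). Second derivatives: J_aa(-4)=360, J_aa(-1)=-144, J_aa(1)=240; J_bb(-3)=-180, J_bb(0)=72, J_bb(2)=-120.
Saddle points occur where the two diagonal entries have opposite signs: (-4, -3), (-4, 2), (-1, 0), (1, -3), (1, 2). Count: 5.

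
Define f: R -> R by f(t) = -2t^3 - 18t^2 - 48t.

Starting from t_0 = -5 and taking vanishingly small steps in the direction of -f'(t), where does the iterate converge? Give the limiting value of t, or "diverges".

f'(t) = -6(t + 2)(t + 4), so f'(-5) = -18.
Gradient descent moves in the -f' direction, i.e. t is increasing.
The nearest critical point in that direction is t = -4, where f'' = 12 > 0 (a local minimum). The iterate converges there.

-4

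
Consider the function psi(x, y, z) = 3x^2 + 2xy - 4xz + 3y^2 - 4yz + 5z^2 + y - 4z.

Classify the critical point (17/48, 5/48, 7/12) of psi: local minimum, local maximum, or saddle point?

local minimum

The Hessian is constant: H = [[6, 2, -4], [2, 6, -4], [-4, -4, 10]].
Leading principal minors: Δ₁ = 6, Δ₂ = 32, Δ₃ = 192.
All leading minors are positive, so H is positive definite: a local minimum.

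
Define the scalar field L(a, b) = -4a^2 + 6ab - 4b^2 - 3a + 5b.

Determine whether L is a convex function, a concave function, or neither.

L is quadratic, so its Hessian is the constant matrix H = [[-8, 6], [6, -8]].
det(H) = 28, tr(H) = -16.
det(H) > 0 and tr(H) < 0, so H is negative definite everywhere: concave.

concave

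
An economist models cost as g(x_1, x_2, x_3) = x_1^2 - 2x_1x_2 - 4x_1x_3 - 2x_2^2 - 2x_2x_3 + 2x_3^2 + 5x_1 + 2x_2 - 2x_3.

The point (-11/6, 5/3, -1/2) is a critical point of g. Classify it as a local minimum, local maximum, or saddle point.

The Hessian is constant: H = [[2, -2, -4], [-2, -4, -2], [-4, -2, 4]].
Leading principal minors: Δ₁ = 2, Δ₂ = -12, Δ₃ = -24.
The minors fit neither the all-positive nor the alternating-sign pattern, so H is indefinite: a saddle point.

saddle point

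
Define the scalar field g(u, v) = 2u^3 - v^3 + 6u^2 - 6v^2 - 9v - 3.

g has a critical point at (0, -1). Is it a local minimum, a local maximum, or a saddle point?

saddle point

The mixed partial ∂²g/∂u∂v is 0, so the Hessian at any point is diag(g_uu, g_vv) = diag(12(u + 1), -6(v + 2)).
At (0, -1): H = diag(12, -6).
The eigenvalues have opposite signs, so H is indefinite: a saddle point.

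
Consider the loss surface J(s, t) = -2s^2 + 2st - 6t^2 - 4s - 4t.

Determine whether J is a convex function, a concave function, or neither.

concave

J is quadratic, so its Hessian is the constant matrix H = [[-4, 2], [2, -12]].
det(H) = 44, tr(H) = -16.
det(H) > 0 and tr(H) < 0, so H is negative definite everywhere: concave.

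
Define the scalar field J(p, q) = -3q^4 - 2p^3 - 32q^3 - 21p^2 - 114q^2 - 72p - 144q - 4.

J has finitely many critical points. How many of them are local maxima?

J separates as a function of p plus a function of q, so ∇J=0 decouples.
∂J/∂p = -6(p + 3)(p + 4) = 0 at p ∈ {-4, -3}; ∂J/∂q = -12(q + 1)(q + 3)(q + 4) = 0 at q ∈ {-4, -3, -1}.
The Hessian is diagonal: diag(J_pp, J_qq). Second derivatives: J_pp(-4)=6, J_pp(-3)=-6; J_qq(-4)=-36, J_qq(-3)=24, J_qq(-1)=-72.
Local maxima occur where both diagonal entries negative: (-3, -4), (-3, -1). Count: 2.

2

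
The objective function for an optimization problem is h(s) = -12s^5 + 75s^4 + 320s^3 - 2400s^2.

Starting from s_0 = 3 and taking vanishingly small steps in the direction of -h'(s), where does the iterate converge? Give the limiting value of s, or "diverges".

h'(s) = -60s(s - 5)(s - 4)(s + 4), so h'(3) = -2520.
Gradient descent moves in the -h' direction, i.e. s is increasing.
The nearest critical point in that direction is s = 4, where h'' = 1920 > 0 (a local minimum). The iterate converges there.

4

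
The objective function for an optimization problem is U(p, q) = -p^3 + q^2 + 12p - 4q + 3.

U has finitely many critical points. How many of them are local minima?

1

U separates as a function of p plus a function of q, so ∇U=0 decouples.
∂U/∂p = -3(p - 2)(p + 2) = 0 at p ∈ {-2, 2}; ∂U/∂q = 2(q - 2) = 0 at q ∈ {2}.
The Hessian is diagonal: diag(U_pp, U_qq). Second derivatives: U_pp(-2)=12, U_pp(2)=-12; U_qq(2)=2.
Local minima occur where both diagonal entries positive: (-2, 2). Count: 1.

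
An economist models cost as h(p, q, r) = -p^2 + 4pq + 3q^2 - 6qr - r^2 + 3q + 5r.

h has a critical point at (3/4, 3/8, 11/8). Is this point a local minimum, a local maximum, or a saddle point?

saddle point

The Hessian is constant: H = [[-2, 4, 0], [4, 6, -6], [0, -6, -2]].
Leading principal minors: Δ₁ = -2, Δ₂ = -28, Δ₃ = 128.
The minors fit neither the all-positive nor the alternating-sign pattern, so H is indefinite: a saddle point.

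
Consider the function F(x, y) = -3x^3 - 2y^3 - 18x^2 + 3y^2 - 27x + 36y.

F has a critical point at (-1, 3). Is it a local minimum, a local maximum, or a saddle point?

The mixed partial ∂²F/∂x∂y is 0, so the Hessian at any point is diag(F_xx, F_yy) = diag(-18(x + 2), 6(-2y + 1)).
At (-1, 3): H = diag(-18, -30).
Both eigenvalues are negative, so H is negative definite: a local maximum.

local maximum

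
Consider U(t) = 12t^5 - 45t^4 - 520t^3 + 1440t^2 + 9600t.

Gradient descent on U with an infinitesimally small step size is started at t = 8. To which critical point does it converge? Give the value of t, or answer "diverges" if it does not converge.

5

U'(t) = 60(t - 5)(t - 4)(t + 2)(t + 4), so U'(8) = 86400.
Gradient descent moves in the -U' direction, i.e. t is decreasing.
The nearest critical point in that direction is t = 5, where U'' = 3780 > 0 (a local minimum). The iterate converges there.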